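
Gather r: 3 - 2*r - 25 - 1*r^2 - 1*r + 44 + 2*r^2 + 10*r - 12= r^2 + 7*r + 10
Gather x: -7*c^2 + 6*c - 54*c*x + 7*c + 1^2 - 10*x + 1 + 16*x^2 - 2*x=-7*c^2 + 13*c + 16*x^2 + x*(-54*c - 12) + 2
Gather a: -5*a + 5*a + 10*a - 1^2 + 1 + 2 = 10*a + 2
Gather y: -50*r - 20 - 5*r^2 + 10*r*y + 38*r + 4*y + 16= -5*r^2 - 12*r + y*(10*r + 4) - 4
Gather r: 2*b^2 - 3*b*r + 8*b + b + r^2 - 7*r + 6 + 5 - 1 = 2*b^2 + 9*b + r^2 + r*(-3*b - 7) + 10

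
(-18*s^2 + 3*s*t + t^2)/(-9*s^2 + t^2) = (6*s + t)/(3*s + t)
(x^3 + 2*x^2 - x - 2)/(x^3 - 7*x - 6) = (x - 1)/(x - 3)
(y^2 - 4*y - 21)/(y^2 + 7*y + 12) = (y - 7)/(y + 4)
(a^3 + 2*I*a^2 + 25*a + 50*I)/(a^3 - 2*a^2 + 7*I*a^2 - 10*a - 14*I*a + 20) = (a - 5*I)/(a - 2)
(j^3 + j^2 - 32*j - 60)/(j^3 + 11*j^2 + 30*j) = (j^2 - 4*j - 12)/(j*(j + 6))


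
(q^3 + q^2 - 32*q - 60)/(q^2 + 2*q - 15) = (q^2 - 4*q - 12)/(q - 3)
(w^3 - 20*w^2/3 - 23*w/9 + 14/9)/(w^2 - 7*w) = w + 1/3 - 2/(9*w)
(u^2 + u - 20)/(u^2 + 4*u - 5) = (u - 4)/(u - 1)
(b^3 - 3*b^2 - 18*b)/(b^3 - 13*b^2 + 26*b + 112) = b*(b^2 - 3*b - 18)/(b^3 - 13*b^2 + 26*b + 112)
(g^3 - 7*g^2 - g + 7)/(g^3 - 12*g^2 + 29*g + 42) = (g - 1)/(g - 6)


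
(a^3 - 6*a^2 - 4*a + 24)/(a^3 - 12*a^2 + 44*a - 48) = (a + 2)/(a - 4)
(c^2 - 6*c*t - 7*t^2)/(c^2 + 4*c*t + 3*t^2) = (c - 7*t)/(c + 3*t)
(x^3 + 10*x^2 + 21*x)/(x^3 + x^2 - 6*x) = (x + 7)/(x - 2)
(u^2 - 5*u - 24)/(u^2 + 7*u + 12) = (u - 8)/(u + 4)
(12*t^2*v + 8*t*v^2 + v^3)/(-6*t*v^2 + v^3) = (-12*t^2 - 8*t*v - v^2)/(v*(6*t - v))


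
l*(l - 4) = l^2 - 4*l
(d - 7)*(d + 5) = d^2 - 2*d - 35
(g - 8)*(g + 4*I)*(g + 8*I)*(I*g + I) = I*g^4 - 12*g^3 - 7*I*g^3 + 84*g^2 - 40*I*g^2 + 96*g + 224*I*g + 256*I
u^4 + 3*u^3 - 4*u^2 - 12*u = u*(u - 2)*(u + 2)*(u + 3)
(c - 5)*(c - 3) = c^2 - 8*c + 15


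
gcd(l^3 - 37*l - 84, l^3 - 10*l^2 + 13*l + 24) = 1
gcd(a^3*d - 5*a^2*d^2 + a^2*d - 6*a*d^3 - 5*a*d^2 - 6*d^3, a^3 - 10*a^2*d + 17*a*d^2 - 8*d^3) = 1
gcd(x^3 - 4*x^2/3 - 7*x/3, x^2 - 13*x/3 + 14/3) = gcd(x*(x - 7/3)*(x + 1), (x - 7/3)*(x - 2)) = x - 7/3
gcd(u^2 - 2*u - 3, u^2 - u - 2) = u + 1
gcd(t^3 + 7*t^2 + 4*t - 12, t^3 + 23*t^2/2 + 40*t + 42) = t^2 + 8*t + 12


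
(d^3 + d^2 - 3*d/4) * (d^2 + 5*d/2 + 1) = d^5 + 7*d^4/2 + 11*d^3/4 - 7*d^2/8 - 3*d/4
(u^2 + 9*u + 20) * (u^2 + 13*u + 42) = u^4 + 22*u^3 + 179*u^2 + 638*u + 840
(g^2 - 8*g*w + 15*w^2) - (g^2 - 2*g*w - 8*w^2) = -6*g*w + 23*w^2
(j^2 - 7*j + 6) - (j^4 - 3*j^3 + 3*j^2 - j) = -j^4 + 3*j^3 - 2*j^2 - 6*j + 6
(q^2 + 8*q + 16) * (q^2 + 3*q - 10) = q^4 + 11*q^3 + 30*q^2 - 32*q - 160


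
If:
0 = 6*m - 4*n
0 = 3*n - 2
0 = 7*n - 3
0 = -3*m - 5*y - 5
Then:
No Solution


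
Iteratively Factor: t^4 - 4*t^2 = (t - 2)*(t^3 + 2*t^2) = t*(t - 2)*(t^2 + 2*t) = t^2*(t - 2)*(t + 2)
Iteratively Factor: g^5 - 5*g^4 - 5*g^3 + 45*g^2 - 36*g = (g - 1)*(g^4 - 4*g^3 - 9*g^2 + 36*g) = (g - 1)*(g + 3)*(g^3 - 7*g^2 + 12*g) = g*(g - 1)*(g + 3)*(g^2 - 7*g + 12) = g*(g - 4)*(g - 1)*(g + 3)*(g - 3)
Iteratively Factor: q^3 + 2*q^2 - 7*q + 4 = (q + 4)*(q^2 - 2*q + 1) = (q - 1)*(q + 4)*(q - 1)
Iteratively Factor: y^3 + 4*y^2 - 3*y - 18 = (y + 3)*(y^2 + y - 6) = (y + 3)^2*(y - 2)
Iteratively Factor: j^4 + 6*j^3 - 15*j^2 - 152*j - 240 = (j + 4)*(j^3 + 2*j^2 - 23*j - 60) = (j - 5)*(j + 4)*(j^2 + 7*j + 12) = (j - 5)*(j + 4)^2*(j + 3)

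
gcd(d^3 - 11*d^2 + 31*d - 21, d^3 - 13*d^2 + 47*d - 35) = d^2 - 8*d + 7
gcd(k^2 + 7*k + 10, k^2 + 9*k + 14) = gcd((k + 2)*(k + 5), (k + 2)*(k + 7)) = k + 2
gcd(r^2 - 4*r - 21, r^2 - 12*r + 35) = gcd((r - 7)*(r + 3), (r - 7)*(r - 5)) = r - 7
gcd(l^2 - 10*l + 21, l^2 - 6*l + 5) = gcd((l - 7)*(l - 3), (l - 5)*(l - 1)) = 1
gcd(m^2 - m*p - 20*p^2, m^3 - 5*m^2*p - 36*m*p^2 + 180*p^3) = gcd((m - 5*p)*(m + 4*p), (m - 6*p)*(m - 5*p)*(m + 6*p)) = -m + 5*p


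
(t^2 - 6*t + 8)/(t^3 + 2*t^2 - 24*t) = (t - 2)/(t*(t + 6))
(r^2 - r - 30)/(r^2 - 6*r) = (r + 5)/r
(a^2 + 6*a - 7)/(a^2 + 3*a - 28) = (a - 1)/(a - 4)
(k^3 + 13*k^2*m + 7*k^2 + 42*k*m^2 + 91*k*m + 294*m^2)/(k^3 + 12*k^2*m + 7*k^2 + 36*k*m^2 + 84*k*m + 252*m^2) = (k + 7*m)/(k + 6*m)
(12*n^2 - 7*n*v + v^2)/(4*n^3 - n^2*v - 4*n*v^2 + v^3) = (-3*n + v)/(-n^2 + v^2)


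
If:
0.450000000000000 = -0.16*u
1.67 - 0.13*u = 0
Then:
No Solution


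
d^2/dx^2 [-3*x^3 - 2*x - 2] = -18*x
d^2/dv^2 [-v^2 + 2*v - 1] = -2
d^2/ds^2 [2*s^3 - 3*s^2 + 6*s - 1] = 12*s - 6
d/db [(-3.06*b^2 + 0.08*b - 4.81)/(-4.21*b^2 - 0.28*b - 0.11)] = (1.1936*b^2 - 39.827*b - 1.3556)/(17.7241*b^4 + 2.3576*b^3 + 1.0046*b^2 + 0.0616*b + 0.0121)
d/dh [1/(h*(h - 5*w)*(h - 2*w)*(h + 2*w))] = (-4*h^3 + 15*h^2*w + 8*h*w^2 - 20*w^3)/(h^2*(h^6 - 10*h^5*w + 17*h^4*w^2 + 80*h^3*w^3 - 184*h^2*w^4 - 160*h*w^5 + 400*w^6))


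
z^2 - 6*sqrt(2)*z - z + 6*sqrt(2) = (z - 1)*(z - 6*sqrt(2))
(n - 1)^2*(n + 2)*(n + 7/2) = n^4 + 7*n^3/2 - 3*n^2 - 17*n/2 + 7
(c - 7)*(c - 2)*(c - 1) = c^3 - 10*c^2 + 23*c - 14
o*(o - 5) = o^2 - 5*o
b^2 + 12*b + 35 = (b + 5)*(b + 7)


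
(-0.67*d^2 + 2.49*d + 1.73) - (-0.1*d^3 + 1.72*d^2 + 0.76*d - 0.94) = 0.1*d^3 - 2.39*d^2 + 1.73*d + 2.67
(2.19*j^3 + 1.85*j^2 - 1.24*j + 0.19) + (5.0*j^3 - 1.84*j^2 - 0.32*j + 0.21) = 7.19*j^3 + 0.01*j^2 - 1.56*j + 0.4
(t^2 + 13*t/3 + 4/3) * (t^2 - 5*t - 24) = t^4 - 2*t^3/3 - 133*t^2/3 - 332*t/3 - 32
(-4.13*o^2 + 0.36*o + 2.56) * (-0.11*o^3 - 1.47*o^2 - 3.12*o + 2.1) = 0.4543*o^5 + 6.0315*o^4 + 12.0748*o^3 - 13.5594*o^2 - 7.2312*o + 5.376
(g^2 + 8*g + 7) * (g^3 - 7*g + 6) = g^5 + 8*g^4 - 50*g^2 - g + 42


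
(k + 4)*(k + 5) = k^2 + 9*k + 20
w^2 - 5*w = w*(w - 5)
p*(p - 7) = p^2 - 7*p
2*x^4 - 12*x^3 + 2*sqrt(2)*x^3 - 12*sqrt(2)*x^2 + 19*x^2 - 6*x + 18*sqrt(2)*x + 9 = (x - 3)^2*(sqrt(2)*x + 1)^2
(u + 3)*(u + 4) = u^2 + 7*u + 12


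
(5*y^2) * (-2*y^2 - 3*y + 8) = -10*y^4 - 15*y^3 + 40*y^2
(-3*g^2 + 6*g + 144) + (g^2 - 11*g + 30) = -2*g^2 - 5*g + 174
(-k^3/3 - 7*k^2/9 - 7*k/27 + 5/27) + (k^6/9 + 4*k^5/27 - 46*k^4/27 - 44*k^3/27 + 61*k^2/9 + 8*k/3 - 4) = k^6/9 + 4*k^5/27 - 46*k^4/27 - 53*k^3/27 + 6*k^2 + 65*k/27 - 103/27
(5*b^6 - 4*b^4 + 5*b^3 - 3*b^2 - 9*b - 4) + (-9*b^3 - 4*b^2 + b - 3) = 5*b^6 - 4*b^4 - 4*b^3 - 7*b^2 - 8*b - 7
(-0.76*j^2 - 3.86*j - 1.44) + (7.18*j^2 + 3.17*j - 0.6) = 6.42*j^2 - 0.69*j - 2.04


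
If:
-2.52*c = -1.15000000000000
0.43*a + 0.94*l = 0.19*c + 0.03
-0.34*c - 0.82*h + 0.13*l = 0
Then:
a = 0.27141011443337 - 2.18604651162791*l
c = 0.46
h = 0.158536585365854*l - 0.189217963608208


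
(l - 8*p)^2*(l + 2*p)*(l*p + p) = l^4*p - 14*l^3*p^2 + l^3*p + 32*l^2*p^3 - 14*l^2*p^2 + 128*l*p^4 + 32*l*p^3 + 128*p^4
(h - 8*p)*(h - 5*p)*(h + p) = h^3 - 12*h^2*p + 27*h*p^2 + 40*p^3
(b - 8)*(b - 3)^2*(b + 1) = b^4 - 13*b^3 + 43*b^2 - 15*b - 72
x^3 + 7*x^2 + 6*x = x*(x + 1)*(x + 6)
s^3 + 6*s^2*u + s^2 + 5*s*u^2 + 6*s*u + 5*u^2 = (s + 1)*(s + u)*(s + 5*u)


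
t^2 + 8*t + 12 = (t + 2)*(t + 6)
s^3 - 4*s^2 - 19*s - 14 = (s - 7)*(s + 1)*(s + 2)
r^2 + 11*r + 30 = (r + 5)*(r + 6)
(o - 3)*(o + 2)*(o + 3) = o^3 + 2*o^2 - 9*o - 18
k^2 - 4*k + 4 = (k - 2)^2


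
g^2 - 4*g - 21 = (g - 7)*(g + 3)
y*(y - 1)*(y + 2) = y^3 + y^2 - 2*y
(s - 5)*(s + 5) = s^2 - 25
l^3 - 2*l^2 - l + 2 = (l - 2)*(l - 1)*(l + 1)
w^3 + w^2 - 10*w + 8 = (w - 2)*(w - 1)*(w + 4)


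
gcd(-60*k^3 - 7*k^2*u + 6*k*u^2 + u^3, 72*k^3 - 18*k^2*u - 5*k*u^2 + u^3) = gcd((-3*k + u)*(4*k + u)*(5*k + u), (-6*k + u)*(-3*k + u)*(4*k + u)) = -12*k^2 + k*u + u^2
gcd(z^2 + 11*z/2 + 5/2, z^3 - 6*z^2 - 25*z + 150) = z + 5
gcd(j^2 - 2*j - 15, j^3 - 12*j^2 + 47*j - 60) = j - 5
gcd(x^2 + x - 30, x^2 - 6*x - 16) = 1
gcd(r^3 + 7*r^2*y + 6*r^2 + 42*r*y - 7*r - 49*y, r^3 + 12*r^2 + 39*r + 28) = r + 7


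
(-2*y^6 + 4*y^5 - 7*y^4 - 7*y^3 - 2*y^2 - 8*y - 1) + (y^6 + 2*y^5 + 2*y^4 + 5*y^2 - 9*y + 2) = -y^6 + 6*y^5 - 5*y^4 - 7*y^3 + 3*y^2 - 17*y + 1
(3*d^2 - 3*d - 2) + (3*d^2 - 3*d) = 6*d^2 - 6*d - 2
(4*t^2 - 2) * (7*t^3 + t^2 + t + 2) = 28*t^5 + 4*t^4 - 10*t^3 + 6*t^2 - 2*t - 4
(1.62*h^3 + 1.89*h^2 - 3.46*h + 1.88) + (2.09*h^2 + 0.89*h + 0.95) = 1.62*h^3 + 3.98*h^2 - 2.57*h + 2.83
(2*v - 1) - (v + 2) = v - 3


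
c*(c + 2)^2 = c^3 + 4*c^2 + 4*c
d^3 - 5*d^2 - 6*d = d*(d - 6)*(d + 1)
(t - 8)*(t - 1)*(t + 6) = t^3 - 3*t^2 - 46*t + 48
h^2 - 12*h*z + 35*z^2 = (h - 7*z)*(h - 5*z)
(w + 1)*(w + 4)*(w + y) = w^3 + w^2*y + 5*w^2 + 5*w*y + 4*w + 4*y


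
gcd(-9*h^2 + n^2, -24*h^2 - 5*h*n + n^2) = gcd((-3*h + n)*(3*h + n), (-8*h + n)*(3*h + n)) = 3*h + n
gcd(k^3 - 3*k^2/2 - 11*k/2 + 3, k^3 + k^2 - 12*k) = k - 3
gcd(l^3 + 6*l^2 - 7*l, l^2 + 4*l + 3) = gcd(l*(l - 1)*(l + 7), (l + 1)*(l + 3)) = 1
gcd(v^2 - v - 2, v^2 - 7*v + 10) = v - 2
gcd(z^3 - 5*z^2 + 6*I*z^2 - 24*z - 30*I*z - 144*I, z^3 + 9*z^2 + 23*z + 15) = z + 3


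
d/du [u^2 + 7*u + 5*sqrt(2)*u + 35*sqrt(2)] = 2*u + 7 + 5*sqrt(2)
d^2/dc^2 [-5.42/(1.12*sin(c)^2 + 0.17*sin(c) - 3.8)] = (27.195392*sin(c)^4 + 3.095904*sin(c)^3 + 51.63363*sin(c)^2 - 2.690488*sin(c) - 46.448316)/(1.12*sin(c)^2 + 0.17*sin(c) - 3.8)^3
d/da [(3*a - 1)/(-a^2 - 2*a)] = (3*a^2 - 2*a - 2)/(a^2*(a^2 + 4*a + 4))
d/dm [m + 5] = 1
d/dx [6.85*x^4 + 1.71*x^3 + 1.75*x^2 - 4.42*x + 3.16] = 27.4*x^3 + 5.13*x^2 + 3.5*x - 4.42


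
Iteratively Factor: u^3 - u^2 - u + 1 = (u - 1)*(u^2 - 1) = (u - 1)*(u + 1)*(u - 1)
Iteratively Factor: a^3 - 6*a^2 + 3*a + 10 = (a - 2)*(a^2 - 4*a - 5) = (a - 2)*(a + 1)*(a - 5)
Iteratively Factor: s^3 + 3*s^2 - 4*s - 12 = (s + 3)*(s^2 - 4) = (s + 2)*(s + 3)*(s - 2)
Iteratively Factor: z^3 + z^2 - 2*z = (z)*(z^2 + z - 2) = z*(z - 1)*(z + 2)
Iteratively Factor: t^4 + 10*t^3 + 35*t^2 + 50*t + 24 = (t + 3)*(t^3 + 7*t^2 + 14*t + 8) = (t + 2)*(t + 3)*(t^2 + 5*t + 4) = (t + 2)*(t + 3)*(t + 4)*(t + 1)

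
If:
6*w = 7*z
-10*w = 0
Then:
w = 0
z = 0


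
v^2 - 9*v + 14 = (v - 7)*(v - 2)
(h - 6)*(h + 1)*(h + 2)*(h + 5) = h^4 + 2*h^3 - 31*h^2 - 92*h - 60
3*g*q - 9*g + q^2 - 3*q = (3*g + q)*(q - 3)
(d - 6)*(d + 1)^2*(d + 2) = d^4 - 2*d^3 - 19*d^2 - 28*d - 12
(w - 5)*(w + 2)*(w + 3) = w^3 - 19*w - 30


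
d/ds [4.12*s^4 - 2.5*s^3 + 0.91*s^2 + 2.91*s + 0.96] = 16.48*s^3 - 7.5*s^2 + 1.82*s + 2.91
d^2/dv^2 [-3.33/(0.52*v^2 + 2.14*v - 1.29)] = (1.800864*v^2 + 7.411248*v - 3.33*(1.04*v + 2.14)*(2.08*v + 4.28) - 4.467528)/(0.52*v^2 + 2.14*v - 1.29)^3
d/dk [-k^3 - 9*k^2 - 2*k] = -3*k^2 - 18*k - 2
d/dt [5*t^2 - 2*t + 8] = 10*t - 2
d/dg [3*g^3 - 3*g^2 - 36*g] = 9*g^2 - 6*g - 36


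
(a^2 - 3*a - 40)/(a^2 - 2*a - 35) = (a - 8)/(a - 7)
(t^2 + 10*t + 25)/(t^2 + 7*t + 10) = (t + 5)/(t + 2)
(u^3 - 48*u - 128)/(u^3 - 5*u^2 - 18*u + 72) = (u^2 - 4*u - 32)/(u^2 - 9*u + 18)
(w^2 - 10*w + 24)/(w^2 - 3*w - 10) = (-w^2 + 10*w - 24)/(-w^2 + 3*w + 10)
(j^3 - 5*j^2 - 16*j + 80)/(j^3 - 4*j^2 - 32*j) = (j^2 - 9*j + 20)/(j*(j - 8))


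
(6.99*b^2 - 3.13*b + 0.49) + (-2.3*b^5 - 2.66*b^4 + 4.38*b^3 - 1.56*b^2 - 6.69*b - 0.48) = -2.3*b^5 - 2.66*b^4 + 4.38*b^3 + 5.43*b^2 - 9.82*b + 0.01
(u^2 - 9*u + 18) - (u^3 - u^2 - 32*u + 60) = -u^3 + 2*u^2 + 23*u - 42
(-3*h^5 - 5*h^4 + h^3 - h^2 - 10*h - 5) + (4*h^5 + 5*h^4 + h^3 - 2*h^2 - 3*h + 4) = h^5 + 2*h^3 - 3*h^2 - 13*h - 1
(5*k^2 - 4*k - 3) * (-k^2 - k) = -5*k^4 - k^3 + 7*k^2 + 3*k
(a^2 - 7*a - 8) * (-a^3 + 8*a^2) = -a^5 + 15*a^4 - 48*a^3 - 64*a^2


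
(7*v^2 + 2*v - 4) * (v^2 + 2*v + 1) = 7*v^4 + 16*v^3 + 7*v^2 - 6*v - 4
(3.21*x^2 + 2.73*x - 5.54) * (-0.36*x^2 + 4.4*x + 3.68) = -1.1556*x^4 + 13.1412*x^3 + 25.8192*x^2 - 14.3296*x - 20.3872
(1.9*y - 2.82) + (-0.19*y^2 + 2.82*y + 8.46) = -0.19*y^2 + 4.72*y + 5.64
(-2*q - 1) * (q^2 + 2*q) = -2*q^3 - 5*q^2 - 2*q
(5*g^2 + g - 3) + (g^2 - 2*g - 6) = 6*g^2 - g - 9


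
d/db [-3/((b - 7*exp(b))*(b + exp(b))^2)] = 3*((1 - 7*exp(b))*(b + exp(b)) + 2*(b - 7*exp(b))*(exp(b) + 1))/((b - 7*exp(b))^2*(b + exp(b))^3)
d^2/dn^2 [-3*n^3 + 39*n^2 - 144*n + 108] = 78 - 18*n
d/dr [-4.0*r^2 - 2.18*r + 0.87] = -8.0*r - 2.18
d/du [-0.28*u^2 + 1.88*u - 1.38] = 1.88 - 0.56*u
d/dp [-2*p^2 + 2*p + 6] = 2 - 4*p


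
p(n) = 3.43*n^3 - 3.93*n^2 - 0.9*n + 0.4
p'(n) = 10.29*n^2 - 7.86*n - 0.9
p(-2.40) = -67.49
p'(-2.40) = 77.23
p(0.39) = -0.35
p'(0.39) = -2.40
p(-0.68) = -1.88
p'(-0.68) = 9.20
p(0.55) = -0.71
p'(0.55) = -2.11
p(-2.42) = -69.05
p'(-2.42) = 78.38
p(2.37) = 21.85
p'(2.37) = 38.27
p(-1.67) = -25.03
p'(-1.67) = 40.92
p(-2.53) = -78.02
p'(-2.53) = 84.85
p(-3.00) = -124.88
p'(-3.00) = 115.29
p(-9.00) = -2810.30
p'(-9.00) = 903.33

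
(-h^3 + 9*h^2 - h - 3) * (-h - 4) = h^4 - 5*h^3 - 35*h^2 + 7*h + 12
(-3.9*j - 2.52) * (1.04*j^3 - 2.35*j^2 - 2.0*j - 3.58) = -4.056*j^4 + 6.5442*j^3 + 13.722*j^2 + 19.002*j + 9.0216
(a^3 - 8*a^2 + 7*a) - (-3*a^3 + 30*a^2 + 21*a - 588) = 4*a^3 - 38*a^2 - 14*a + 588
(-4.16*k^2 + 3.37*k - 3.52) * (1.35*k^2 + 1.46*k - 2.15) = -5.616*k^4 - 1.5241*k^3 + 9.1122*k^2 - 12.3847*k + 7.568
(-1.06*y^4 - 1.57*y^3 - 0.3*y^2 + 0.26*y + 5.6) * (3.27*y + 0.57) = -3.4662*y^5 - 5.7381*y^4 - 1.8759*y^3 + 0.6792*y^2 + 18.4602*y + 3.192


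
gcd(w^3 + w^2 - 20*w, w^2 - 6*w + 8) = w - 4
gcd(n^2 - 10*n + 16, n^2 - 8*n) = n - 8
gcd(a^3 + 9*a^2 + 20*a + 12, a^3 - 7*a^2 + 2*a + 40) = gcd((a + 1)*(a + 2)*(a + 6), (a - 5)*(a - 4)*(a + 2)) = a + 2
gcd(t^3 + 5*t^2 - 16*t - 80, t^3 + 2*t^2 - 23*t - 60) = t + 4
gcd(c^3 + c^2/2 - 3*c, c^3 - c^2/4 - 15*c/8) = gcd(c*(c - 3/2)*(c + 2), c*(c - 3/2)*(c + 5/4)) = c^2 - 3*c/2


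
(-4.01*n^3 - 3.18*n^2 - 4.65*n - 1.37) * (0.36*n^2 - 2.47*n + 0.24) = -1.4436*n^5 + 8.7599*n^4 + 5.2182*n^3 + 10.2291*n^2 + 2.2679*n - 0.3288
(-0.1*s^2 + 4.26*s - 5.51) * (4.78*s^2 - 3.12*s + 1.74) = -0.478*s^4 + 20.6748*s^3 - 39.803*s^2 + 24.6036*s - 9.5874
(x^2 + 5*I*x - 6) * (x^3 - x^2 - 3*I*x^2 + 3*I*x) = x^5 - x^4 + 2*I*x^4 + 9*x^3 - 2*I*x^3 - 9*x^2 + 18*I*x^2 - 18*I*x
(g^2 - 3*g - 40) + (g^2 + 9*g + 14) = 2*g^2 + 6*g - 26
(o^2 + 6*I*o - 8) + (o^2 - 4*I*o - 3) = 2*o^2 + 2*I*o - 11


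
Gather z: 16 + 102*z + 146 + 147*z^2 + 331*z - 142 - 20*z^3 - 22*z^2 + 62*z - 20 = -20*z^3 + 125*z^2 + 495*z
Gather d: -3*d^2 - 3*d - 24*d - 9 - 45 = -3*d^2 - 27*d - 54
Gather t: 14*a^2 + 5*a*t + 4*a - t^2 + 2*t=14*a^2 + 4*a - t^2 + t*(5*a + 2)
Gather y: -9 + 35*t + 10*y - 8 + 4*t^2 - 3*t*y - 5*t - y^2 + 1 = 4*t^2 + 30*t - y^2 + y*(10 - 3*t) - 16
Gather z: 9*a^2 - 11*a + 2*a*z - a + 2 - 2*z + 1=9*a^2 - 12*a + z*(2*a - 2) + 3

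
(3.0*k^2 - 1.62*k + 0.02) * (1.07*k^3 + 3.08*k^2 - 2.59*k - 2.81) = 3.21*k^5 + 7.5066*k^4 - 12.7382*k^3 - 4.1726*k^2 + 4.5004*k - 0.0562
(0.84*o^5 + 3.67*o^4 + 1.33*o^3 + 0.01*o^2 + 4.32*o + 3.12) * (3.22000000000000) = 2.7048*o^5 + 11.8174*o^4 + 4.2826*o^3 + 0.0322*o^2 + 13.9104*o + 10.0464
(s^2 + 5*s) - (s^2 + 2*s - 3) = 3*s + 3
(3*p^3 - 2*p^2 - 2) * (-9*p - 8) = -27*p^4 - 6*p^3 + 16*p^2 + 18*p + 16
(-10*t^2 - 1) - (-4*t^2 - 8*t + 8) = -6*t^2 + 8*t - 9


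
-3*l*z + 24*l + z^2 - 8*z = (-3*l + z)*(z - 8)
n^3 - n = n*(n - 1)*(n + 1)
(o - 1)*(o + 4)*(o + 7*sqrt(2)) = o^3 + 3*o^2 + 7*sqrt(2)*o^2 - 4*o + 21*sqrt(2)*o - 28*sqrt(2)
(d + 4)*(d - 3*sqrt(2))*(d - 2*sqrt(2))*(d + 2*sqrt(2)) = d^4 - 3*sqrt(2)*d^3 + 4*d^3 - 12*sqrt(2)*d^2 - 8*d^2 - 32*d + 24*sqrt(2)*d + 96*sqrt(2)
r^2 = r^2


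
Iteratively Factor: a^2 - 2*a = (a - 2)*(a)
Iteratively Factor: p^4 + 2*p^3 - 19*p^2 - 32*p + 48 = (p + 4)*(p^3 - 2*p^2 - 11*p + 12) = (p - 4)*(p + 4)*(p^2 + 2*p - 3) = (p - 4)*(p + 3)*(p + 4)*(p - 1)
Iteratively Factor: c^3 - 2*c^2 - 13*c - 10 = (c - 5)*(c^2 + 3*c + 2) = (c - 5)*(c + 2)*(c + 1)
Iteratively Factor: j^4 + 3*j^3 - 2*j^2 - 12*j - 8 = (j - 2)*(j^3 + 5*j^2 + 8*j + 4) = (j - 2)*(j + 2)*(j^2 + 3*j + 2) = (j - 2)*(j + 1)*(j + 2)*(j + 2)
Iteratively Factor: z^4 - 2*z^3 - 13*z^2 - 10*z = (z + 1)*(z^3 - 3*z^2 - 10*z) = (z + 1)*(z + 2)*(z^2 - 5*z) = z*(z + 1)*(z + 2)*(z - 5)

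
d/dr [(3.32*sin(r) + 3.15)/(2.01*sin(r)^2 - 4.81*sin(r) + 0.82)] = (-6.6732*sin(r)^2 - 12.663*sin(r) + 17.8739)*cos(r)/(4.0401*sin(r)^4 - 19.3362*sin(r)^3 + 26.4325*sin(r)^2 - 7.8884*sin(r) + 0.6724)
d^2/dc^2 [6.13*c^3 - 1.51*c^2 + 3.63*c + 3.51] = 36.78*c - 3.02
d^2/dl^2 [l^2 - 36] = 2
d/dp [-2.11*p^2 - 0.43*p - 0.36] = -4.22*p - 0.43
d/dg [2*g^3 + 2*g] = 6*g^2 + 2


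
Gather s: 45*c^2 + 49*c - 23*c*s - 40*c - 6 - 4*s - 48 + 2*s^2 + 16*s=45*c^2 + 9*c + 2*s^2 + s*(12 - 23*c) - 54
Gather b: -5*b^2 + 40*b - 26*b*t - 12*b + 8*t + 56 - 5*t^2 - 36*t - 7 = -5*b^2 + b*(28 - 26*t) - 5*t^2 - 28*t + 49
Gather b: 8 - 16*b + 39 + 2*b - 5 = 42 - 14*b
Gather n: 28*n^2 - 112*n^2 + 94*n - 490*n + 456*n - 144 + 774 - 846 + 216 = -84*n^2 + 60*n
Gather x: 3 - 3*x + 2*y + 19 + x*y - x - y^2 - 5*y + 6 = x*(y - 4) - y^2 - 3*y + 28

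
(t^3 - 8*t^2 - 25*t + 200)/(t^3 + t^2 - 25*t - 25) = (t - 8)/(t + 1)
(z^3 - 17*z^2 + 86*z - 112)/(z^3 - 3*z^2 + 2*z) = (z^2 - 15*z + 56)/(z*(z - 1))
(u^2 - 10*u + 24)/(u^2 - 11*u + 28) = (u - 6)/(u - 7)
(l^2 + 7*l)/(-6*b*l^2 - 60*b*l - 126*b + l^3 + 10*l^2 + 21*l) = -l/(6*b*l + 18*b - l^2 - 3*l)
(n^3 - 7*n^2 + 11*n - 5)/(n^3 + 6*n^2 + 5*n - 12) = (n^2 - 6*n + 5)/(n^2 + 7*n + 12)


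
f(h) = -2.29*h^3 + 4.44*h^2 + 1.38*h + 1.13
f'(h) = -6.87*h^2 + 8.88*h + 1.38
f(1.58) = 5.36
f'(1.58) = -1.74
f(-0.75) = 3.56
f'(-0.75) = -9.14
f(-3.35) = 132.43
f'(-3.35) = -105.47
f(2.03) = 3.07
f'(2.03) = -8.90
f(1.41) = 5.48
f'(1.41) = 0.24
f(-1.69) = 22.53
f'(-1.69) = -33.25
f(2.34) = -0.67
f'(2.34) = -15.46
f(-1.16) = 9.08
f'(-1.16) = -18.17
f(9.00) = -1296.22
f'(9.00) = -475.17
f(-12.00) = 4581.05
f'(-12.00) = -1094.46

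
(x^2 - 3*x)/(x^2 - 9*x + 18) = x/(x - 6)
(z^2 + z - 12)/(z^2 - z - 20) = (z - 3)/(z - 5)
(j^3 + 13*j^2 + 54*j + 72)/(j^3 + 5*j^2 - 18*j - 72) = (j + 4)/(j - 4)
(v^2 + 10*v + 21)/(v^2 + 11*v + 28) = (v + 3)/(v + 4)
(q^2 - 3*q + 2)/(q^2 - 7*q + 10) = (q - 1)/(q - 5)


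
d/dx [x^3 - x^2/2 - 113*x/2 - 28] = 3*x^2 - x - 113/2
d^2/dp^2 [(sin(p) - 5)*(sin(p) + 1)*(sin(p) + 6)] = -9*sin(p)^3 - 8*sin(p)^2 + 35*sin(p) + 4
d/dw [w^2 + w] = 2*w + 1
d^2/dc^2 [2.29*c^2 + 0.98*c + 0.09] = 4.58000000000000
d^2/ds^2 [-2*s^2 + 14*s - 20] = -4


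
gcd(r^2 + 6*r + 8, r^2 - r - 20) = r + 4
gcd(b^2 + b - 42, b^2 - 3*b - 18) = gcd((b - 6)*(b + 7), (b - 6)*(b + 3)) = b - 6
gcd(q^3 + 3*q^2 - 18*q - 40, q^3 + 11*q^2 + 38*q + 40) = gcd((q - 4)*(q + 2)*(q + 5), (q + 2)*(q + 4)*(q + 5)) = q^2 + 7*q + 10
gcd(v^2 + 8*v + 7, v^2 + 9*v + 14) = v + 7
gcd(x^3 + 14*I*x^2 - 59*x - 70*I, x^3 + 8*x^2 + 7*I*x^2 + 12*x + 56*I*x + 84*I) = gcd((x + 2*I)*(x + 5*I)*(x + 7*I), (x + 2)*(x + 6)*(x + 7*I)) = x + 7*I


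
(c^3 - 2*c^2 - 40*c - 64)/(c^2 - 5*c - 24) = (c^2 + 6*c + 8)/(c + 3)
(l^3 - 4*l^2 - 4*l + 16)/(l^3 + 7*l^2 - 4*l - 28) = (l - 4)/(l + 7)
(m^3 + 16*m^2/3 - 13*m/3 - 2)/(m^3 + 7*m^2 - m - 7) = (m^2 + 19*m/3 + 2)/(m^2 + 8*m + 7)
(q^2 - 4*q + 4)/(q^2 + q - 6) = (q - 2)/(q + 3)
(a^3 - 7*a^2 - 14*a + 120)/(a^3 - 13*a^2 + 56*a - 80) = (a^2 - 2*a - 24)/(a^2 - 8*a + 16)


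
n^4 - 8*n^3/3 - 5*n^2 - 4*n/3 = n*(n - 4)*(n + 1/3)*(n + 1)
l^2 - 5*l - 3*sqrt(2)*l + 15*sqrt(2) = (l - 5)*(l - 3*sqrt(2))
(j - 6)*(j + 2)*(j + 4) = j^3 - 28*j - 48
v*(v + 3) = v^2 + 3*v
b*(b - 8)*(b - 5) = b^3 - 13*b^2 + 40*b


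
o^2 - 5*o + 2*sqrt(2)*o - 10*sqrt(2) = (o - 5)*(o + 2*sqrt(2))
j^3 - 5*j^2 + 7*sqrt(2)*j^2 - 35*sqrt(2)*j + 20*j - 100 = (j - 5)*(j + 2*sqrt(2))*(j + 5*sqrt(2))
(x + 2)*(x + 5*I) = x^2 + 2*x + 5*I*x + 10*I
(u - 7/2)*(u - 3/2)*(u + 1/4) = u^3 - 19*u^2/4 + 4*u + 21/16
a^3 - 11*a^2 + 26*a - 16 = (a - 8)*(a - 2)*(a - 1)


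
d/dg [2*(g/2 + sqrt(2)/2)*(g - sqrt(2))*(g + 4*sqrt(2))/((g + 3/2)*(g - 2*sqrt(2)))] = 4*(g^4 - 4*sqrt(2)*g^3 + 3*g^3 - 14*g^2 - 3*sqrt(2)*g^2 - 48*g + 16*sqrt(2)*g - 32 + 18*sqrt(2))/(4*g^4 - 16*sqrt(2)*g^3 + 12*g^3 - 48*sqrt(2)*g^2 + 41*g^2 - 36*sqrt(2)*g + 96*g + 72)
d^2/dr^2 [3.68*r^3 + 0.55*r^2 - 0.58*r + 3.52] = 22.08*r + 1.1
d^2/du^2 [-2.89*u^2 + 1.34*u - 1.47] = -5.78000000000000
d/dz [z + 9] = 1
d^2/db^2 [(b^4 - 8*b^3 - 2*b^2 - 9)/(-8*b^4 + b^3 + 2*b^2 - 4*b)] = 12*(84*b^9 + 56*b^8 + 88*b^7 + 663*b^6 - 224*b^5 - 211*b^4 + 144*b^3 - 36*b + 24)/(b^3*(512*b^9 - 192*b^8 - 360*b^7 + 863*b^6 - 102*b^5 - 384*b^4 + 424*b^3 - 96*b + 64))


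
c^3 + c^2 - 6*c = c*(c - 2)*(c + 3)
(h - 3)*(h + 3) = h^2 - 9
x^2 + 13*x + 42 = (x + 6)*(x + 7)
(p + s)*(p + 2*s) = p^2 + 3*p*s + 2*s^2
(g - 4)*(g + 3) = g^2 - g - 12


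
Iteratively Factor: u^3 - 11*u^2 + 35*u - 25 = (u - 5)*(u^2 - 6*u + 5) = (u - 5)^2*(u - 1)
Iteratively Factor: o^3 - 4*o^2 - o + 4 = (o - 1)*(o^2 - 3*o - 4) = (o - 1)*(o + 1)*(o - 4)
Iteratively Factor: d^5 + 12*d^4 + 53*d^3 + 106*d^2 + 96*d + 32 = (d + 1)*(d^4 + 11*d^3 + 42*d^2 + 64*d + 32) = (d + 1)*(d + 4)*(d^3 + 7*d^2 + 14*d + 8) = (d + 1)*(d + 2)*(d + 4)*(d^2 + 5*d + 4) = (d + 1)*(d + 2)*(d + 4)^2*(d + 1)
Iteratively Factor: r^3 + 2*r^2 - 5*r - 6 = (r - 2)*(r^2 + 4*r + 3) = (r - 2)*(r + 1)*(r + 3)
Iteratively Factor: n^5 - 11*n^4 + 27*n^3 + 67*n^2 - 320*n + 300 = (n - 2)*(n^4 - 9*n^3 + 9*n^2 + 85*n - 150) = (n - 5)*(n - 2)*(n^3 - 4*n^2 - 11*n + 30) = (n - 5)*(n - 2)*(n + 3)*(n^2 - 7*n + 10) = (n - 5)^2*(n - 2)*(n + 3)*(n - 2)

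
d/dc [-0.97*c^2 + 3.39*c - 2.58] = 3.39 - 1.94*c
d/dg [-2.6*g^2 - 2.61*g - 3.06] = -5.2*g - 2.61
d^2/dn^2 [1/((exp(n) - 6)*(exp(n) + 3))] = (4*exp(3*n) - 9*exp(2*n) + 81*exp(n) - 54)*exp(n)/(exp(6*n) - 9*exp(5*n) - 27*exp(4*n) + 297*exp(3*n) + 486*exp(2*n) - 2916*exp(n) - 5832)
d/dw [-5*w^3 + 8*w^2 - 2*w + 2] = -15*w^2 + 16*w - 2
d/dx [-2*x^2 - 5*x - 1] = -4*x - 5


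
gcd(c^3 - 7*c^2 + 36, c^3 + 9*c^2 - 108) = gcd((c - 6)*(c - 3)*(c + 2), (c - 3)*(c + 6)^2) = c - 3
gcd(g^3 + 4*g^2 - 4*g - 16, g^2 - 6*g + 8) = g - 2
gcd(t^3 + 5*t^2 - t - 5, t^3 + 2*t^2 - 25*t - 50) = t + 5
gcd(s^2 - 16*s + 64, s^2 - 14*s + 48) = s - 8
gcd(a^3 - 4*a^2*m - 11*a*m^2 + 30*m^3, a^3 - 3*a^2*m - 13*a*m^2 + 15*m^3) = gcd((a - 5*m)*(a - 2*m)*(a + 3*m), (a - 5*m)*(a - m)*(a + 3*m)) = a^2 - 2*a*m - 15*m^2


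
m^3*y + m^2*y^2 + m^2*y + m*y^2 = m*(m + y)*(m*y + y)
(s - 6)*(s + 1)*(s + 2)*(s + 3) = s^4 - 25*s^2 - 60*s - 36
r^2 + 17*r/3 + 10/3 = (r + 2/3)*(r + 5)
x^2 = x^2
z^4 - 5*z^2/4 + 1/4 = (z - 1)*(z - 1/2)*(z + 1/2)*(z + 1)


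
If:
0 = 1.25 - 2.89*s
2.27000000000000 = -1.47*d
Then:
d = -1.54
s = 0.43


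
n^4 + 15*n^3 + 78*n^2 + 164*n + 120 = (n + 2)^2*(n + 5)*(n + 6)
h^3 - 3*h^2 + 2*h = h*(h - 2)*(h - 1)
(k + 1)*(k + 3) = k^2 + 4*k + 3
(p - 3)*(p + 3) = p^2 - 9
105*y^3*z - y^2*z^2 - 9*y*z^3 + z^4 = z*(-7*y + z)*(-5*y + z)*(3*y + z)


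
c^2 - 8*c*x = c*(c - 8*x)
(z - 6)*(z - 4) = z^2 - 10*z + 24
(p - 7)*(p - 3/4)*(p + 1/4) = p^3 - 15*p^2/2 + 53*p/16 + 21/16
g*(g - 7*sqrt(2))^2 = g^3 - 14*sqrt(2)*g^2 + 98*g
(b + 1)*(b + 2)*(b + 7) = b^3 + 10*b^2 + 23*b + 14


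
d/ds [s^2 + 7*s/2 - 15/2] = 2*s + 7/2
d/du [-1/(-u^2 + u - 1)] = (1 - 2*u)/(u^2 - u + 1)^2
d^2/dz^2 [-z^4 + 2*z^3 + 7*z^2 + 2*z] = -12*z^2 + 12*z + 14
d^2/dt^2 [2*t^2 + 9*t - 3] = 4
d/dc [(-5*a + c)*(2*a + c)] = -3*a + 2*c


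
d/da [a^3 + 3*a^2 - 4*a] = 3*a^2 + 6*a - 4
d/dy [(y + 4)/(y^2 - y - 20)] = -1/(y^2 - 10*y + 25)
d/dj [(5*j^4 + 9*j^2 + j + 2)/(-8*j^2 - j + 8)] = (-80*j^5 - 15*j^4 + 160*j^3 - j^2 + 176*j + 10)/(64*j^4 + 16*j^3 - 127*j^2 - 16*j + 64)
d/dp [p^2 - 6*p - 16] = 2*p - 6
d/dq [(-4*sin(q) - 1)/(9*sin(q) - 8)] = 41*cos(q)/(9*sin(q) - 8)^2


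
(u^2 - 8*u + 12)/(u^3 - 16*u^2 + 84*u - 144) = (u - 2)/(u^2 - 10*u + 24)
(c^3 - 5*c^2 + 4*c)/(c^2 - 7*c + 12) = c*(c - 1)/(c - 3)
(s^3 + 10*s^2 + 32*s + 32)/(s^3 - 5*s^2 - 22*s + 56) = (s^2 + 6*s + 8)/(s^2 - 9*s + 14)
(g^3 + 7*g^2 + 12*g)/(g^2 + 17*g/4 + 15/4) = 4*g*(g + 4)/(4*g + 5)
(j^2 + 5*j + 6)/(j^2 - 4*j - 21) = (j + 2)/(j - 7)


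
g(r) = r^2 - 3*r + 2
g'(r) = 2*r - 3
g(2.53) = 0.81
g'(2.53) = 2.06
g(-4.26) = 32.93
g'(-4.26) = -11.52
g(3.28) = 2.92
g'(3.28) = 3.56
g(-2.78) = 18.07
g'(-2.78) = -8.56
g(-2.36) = 14.65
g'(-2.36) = -7.72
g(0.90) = 0.11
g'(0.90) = -1.20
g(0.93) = 0.07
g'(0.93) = -1.14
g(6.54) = 25.15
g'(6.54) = 10.08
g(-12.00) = 182.00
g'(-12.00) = -27.00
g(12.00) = 110.00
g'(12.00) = 21.00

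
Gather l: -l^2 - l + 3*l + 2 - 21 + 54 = -l^2 + 2*l + 35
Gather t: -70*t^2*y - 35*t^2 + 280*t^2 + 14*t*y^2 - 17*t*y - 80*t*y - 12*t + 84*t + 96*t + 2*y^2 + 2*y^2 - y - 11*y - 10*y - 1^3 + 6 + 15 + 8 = t^2*(245 - 70*y) + t*(14*y^2 - 97*y + 168) + 4*y^2 - 22*y + 28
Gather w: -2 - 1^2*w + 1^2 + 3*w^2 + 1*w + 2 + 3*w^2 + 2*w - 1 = 6*w^2 + 2*w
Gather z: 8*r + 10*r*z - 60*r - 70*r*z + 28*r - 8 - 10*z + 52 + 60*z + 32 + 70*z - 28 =-24*r + z*(120 - 60*r) + 48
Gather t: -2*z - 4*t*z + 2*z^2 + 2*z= -4*t*z + 2*z^2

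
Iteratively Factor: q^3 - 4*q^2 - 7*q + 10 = (q - 1)*(q^2 - 3*q - 10) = (q - 1)*(q + 2)*(q - 5)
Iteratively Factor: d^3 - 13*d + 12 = (d - 1)*(d^2 + d - 12) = (d - 3)*(d - 1)*(d + 4)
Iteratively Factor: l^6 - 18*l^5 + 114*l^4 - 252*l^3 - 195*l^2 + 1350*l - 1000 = (l - 5)*(l^5 - 13*l^4 + 49*l^3 - 7*l^2 - 230*l + 200) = (l - 5)*(l + 2)*(l^4 - 15*l^3 + 79*l^2 - 165*l + 100) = (l - 5)*(l - 4)*(l + 2)*(l^3 - 11*l^2 + 35*l - 25) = (l - 5)*(l - 4)*(l - 1)*(l + 2)*(l^2 - 10*l + 25) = (l - 5)^2*(l - 4)*(l - 1)*(l + 2)*(l - 5)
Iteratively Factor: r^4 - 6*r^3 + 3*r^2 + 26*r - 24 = (r - 3)*(r^3 - 3*r^2 - 6*r + 8) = (r - 3)*(r + 2)*(r^2 - 5*r + 4) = (r - 4)*(r - 3)*(r + 2)*(r - 1)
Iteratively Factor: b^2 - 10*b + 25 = (b - 5)*(b - 5)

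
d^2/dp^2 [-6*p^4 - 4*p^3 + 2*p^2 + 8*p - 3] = -72*p^2 - 24*p + 4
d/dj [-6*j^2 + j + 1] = 1 - 12*j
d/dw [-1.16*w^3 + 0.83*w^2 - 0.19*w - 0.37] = -3.48*w^2 + 1.66*w - 0.19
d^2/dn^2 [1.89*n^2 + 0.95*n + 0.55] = 3.78000000000000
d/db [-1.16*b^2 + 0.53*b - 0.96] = 0.53 - 2.32*b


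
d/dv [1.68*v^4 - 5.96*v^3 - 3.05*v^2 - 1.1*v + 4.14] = 6.72*v^3 - 17.88*v^2 - 6.1*v - 1.1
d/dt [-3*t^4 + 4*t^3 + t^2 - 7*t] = -12*t^3 + 12*t^2 + 2*t - 7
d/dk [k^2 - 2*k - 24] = 2*k - 2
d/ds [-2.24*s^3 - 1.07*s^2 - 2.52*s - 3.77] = -6.72*s^2 - 2.14*s - 2.52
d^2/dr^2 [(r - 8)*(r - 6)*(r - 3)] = 6*r - 34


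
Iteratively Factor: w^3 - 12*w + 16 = (w - 2)*(w^2 + 2*w - 8) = (w - 2)*(w + 4)*(w - 2)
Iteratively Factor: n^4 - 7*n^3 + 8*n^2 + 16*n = (n - 4)*(n^3 - 3*n^2 - 4*n) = (n - 4)^2*(n^2 + n) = (n - 4)^2*(n + 1)*(n)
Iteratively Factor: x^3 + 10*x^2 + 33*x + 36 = (x + 3)*(x^2 + 7*x + 12) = (x + 3)^2*(x + 4)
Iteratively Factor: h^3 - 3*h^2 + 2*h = (h)*(h^2 - 3*h + 2) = h*(h - 2)*(h - 1)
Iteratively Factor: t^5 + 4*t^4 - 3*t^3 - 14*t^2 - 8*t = (t + 1)*(t^4 + 3*t^3 - 6*t^2 - 8*t) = (t - 2)*(t + 1)*(t^3 + 5*t^2 + 4*t) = (t - 2)*(t + 1)*(t + 4)*(t^2 + t) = (t - 2)*(t + 1)^2*(t + 4)*(t)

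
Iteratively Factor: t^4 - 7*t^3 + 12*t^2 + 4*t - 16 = (t + 1)*(t^3 - 8*t^2 + 20*t - 16) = (t - 2)*(t + 1)*(t^2 - 6*t + 8) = (t - 4)*(t - 2)*(t + 1)*(t - 2)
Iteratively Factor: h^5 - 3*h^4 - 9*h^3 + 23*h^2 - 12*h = (h + 3)*(h^4 - 6*h^3 + 9*h^2 - 4*h) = (h - 4)*(h + 3)*(h^3 - 2*h^2 + h) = (h - 4)*(h - 1)*(h + 3)*(h^2 - h) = (h - 4)*(h - 1)^2*(h + 3)*(h)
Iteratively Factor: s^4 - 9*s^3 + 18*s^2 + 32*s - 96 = (s + 2)*(s^3 - 11*s^2 + 40*s - 48) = (s - 3)*(s + 2)*(s^2 - 8*s + 16) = (s - 4)*(s - 3)*(s + 2)*(s - 4)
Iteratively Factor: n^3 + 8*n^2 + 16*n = (n + 4)*(n^2 + 4*n) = (n + 4)^2*(n)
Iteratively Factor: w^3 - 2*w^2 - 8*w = (w)*(w^2 - 2*w - 8) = w*(w + 2)*(w - 4)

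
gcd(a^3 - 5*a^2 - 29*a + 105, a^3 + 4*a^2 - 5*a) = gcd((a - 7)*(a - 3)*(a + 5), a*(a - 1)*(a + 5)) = a + 5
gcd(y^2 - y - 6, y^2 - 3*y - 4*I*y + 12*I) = y - 3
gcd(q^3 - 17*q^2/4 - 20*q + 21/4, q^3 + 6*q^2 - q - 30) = q + 3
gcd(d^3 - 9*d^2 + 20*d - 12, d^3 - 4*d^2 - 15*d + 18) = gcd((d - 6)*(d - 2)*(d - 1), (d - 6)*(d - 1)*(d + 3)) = d^2 - 7*d + 6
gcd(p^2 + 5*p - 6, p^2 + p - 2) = p - 1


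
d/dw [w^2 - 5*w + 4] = 2*w - 5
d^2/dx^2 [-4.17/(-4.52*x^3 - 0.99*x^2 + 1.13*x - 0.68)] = (-(113.0904*x + 8.2566)*(4.52*x^3 + 0.99*x^2 - 1.13*x + 0.68) + 4.17*(13.56*x^2 + 1.98*x - 1.13)*(27.12*x^2 + 3.96*x - 2.26))/(4.52*x^3 + 0.99*x^2 - 1.13*x + 0.68)^3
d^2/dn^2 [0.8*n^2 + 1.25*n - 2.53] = 1.60000000000000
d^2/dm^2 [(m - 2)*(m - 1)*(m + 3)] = 6*m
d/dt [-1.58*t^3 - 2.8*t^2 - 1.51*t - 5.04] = -4.74*t^2 - 5.6*t - 1.51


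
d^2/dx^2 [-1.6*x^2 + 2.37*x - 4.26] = -3.20000000000000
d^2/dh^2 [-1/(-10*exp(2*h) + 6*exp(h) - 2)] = ((3 - 20*exp(h))*(5*exp(2*h) - 3*exp(h) + 1)/2 + (10*exp(h) - 3)^2*exp(h))*exp(h)/(5*exp(2*h) - 3*exp(h) + 1)^3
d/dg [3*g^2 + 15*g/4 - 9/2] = 6*g + 15/4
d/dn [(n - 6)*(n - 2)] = 2*n - 8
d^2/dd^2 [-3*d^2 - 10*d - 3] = -6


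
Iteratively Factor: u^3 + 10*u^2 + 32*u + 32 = (u + 4)*(u^2 + 6*u + 8) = (u + 4)^2*(u + 2)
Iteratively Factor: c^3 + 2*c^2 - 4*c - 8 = (c - 2)*(c^2 + 4*c + 4) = (c - 2)*(c + 2)*(c + 2)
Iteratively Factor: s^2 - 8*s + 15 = (s - 3)*(s - 5)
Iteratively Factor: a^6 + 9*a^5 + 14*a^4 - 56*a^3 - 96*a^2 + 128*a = (a + 4)*(a^5 + 5*a^4 - 6*a^3 - 32*a^2 + 32*a) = a*(a + 4)*(a^4 + 5*a^3 - 6*a^2 - 32*a + 32) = a*(a + 4)^2*(a^3 + a^2 - 10*a + 8) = a*(a + 4)^3*(a^2 - 3*a + 2) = a*(a - 2)*(a + 4)^3*(a - 1)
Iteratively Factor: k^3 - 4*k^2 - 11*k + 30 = (k - 5)*(k^2 + k - 6) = (k - 5)*(k - 2)*(k + 3)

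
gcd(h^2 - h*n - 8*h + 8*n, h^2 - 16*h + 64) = h - 8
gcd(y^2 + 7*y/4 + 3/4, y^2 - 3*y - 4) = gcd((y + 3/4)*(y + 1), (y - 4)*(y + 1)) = y + 1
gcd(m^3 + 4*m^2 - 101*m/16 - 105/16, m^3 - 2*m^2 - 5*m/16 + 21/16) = m^2 - m - 21/16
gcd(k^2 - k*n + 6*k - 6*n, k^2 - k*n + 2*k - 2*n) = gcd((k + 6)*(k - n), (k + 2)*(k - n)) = k - n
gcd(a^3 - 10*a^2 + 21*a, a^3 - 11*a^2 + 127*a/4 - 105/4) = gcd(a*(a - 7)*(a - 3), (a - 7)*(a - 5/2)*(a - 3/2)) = a - 7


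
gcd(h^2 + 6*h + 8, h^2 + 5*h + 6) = h + 2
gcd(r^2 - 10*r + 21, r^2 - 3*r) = r - 3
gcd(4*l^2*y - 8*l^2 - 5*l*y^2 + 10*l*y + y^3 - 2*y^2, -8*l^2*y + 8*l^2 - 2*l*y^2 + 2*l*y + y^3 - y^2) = -4*l + y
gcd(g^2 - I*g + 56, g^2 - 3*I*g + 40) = g - 8*I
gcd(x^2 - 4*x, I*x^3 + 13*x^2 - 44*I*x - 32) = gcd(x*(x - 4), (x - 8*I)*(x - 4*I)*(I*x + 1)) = 1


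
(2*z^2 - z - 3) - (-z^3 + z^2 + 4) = z^3 + z^2 - z - 7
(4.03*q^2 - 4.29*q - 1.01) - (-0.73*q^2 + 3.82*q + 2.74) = 4.76*q^2 - 8.11*q - 3.75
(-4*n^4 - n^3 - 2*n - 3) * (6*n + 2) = -24*n^5 - 14*n^4 - 2*n^3 - 12*n^2 - 22*n - 6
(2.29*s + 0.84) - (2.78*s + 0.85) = -0.49*s - 0.01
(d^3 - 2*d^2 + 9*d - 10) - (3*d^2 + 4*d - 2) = d^3 - 5*d^2 + 5*d - 8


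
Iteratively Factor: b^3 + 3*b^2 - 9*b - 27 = (b + 3)*(b^2 - 9) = (b - 3)*(b + 3)*(b + 3)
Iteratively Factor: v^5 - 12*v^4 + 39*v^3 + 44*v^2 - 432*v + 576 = (v - 3)*(v^4 - 9*v^3 + 12*v^2 + 80*v - 192) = (v - 3)*(v + 3)*(v^3 - 12*v^2 + 48*v - 64) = (v - 4)*(v - 3)*(v + 3)*(v^2 - 8*v + 16) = (v - 4)^2*(v - 3)*(v + 3)*(v - 4)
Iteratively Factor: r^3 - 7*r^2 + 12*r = (r)*(r^2 - 7*r + 12) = r*(r - 3)*(r - 4)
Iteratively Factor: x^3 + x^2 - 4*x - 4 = (x - 2)*(x^2 + 3*x + 2) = (x - 2)*(x + 2)*(x + 1)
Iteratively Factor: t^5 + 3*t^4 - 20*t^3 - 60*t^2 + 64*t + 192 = (t - 2)*(t^4 + 5*t^3 - 10*t^2 - 80*t - 96) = (t - 2)*(t + 2)*(t^3 + 3*t^2 - 16*t - 48) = (t - 2)*(t + 2)*(t + 3)*(t^2 - 16) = (t - 4)*(t - 2)*(t + 2)*(t + 3)*(t + 4)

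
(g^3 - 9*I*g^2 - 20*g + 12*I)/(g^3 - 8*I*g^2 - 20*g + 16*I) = (g^2 - 7*I*g - 6)/(g^2 - 6*I*g - 8)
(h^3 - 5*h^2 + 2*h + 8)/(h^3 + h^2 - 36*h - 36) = (h^2 - 6*h + 8)/(h^2 - 36)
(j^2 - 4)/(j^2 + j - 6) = (j + 2)/(j + 3)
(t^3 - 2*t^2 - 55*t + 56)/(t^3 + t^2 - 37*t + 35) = (t - 8)/(t - 5)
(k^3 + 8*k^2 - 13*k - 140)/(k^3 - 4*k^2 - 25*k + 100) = (k + 7)/(k - 5)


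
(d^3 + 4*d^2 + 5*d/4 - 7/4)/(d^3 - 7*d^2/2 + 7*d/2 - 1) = (2*d^2 + 9*d + 7)/(2*(d^2 - 3*d + 2))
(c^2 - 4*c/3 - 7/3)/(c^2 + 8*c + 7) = (c - 7/3)/(c + 7)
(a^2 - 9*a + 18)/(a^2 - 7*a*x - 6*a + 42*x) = (3 - a)/(-a + 7*x)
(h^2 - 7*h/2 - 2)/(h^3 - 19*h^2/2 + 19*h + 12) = 1/(h - 6)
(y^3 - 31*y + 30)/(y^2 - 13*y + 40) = (y^2 + 5*y - 6)/(y - 8)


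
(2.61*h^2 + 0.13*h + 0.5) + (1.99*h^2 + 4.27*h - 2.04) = 4.6*h^2 + 4.4*h - 1.54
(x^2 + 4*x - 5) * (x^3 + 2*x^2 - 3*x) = x^5 + 6*x^4 - 22*x^2 + 15*x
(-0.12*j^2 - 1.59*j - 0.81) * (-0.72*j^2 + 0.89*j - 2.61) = 0.0864*j^4 + 1.038*j^3 - 0.5187*j^2 + 3.429*j + 2.1141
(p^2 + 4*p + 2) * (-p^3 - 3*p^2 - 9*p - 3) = -p^5 - 7*p^4 - 23*p^3 - 45*p^2 - 30*p - 6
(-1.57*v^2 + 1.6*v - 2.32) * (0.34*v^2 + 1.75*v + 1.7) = -0.5338*v^4 - 2.2035*v^3 - 0.6578*v^2 - 1.34*v - 3.944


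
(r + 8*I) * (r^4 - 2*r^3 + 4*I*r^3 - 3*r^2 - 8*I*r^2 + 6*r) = r^5 - 2*r^4 + 12*I*r^4 - 35*r^3 - 24*I*r^3 + 70*r^2 - 24*I*r^2 + 48*I*r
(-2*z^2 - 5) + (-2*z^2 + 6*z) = -4*z^2 + 6*z - 5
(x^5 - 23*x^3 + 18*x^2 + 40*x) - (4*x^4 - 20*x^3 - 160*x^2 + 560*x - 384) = x^5 - 4*x^4 - 3*x^3 + 178*x^2 - 520*x + 384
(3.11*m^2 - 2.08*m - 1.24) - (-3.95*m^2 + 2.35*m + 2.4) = 7.06*m^2 - 4.43*m - 3.64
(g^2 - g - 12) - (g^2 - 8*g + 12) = 7*g - 24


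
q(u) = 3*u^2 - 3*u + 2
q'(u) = 6*u - 3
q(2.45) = 12.66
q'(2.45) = 11.70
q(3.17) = 22.64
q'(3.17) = 16.02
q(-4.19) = 67.24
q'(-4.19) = -28.14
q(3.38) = 26.13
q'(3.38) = 17.28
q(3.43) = 27.00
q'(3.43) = 17.58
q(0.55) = 1.26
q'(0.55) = 0.30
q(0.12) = 1.68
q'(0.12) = -2.28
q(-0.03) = 2.09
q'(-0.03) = -3.18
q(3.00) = 20.00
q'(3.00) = 15.00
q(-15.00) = 722.00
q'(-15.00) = -93.00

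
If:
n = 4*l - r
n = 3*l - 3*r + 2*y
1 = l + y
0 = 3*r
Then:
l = 2/3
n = 8/3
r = 0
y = 1/3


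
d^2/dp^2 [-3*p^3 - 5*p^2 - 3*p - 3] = -18*p - 10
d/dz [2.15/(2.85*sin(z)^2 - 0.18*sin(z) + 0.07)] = (0.387 - 12.255*sin(z))*cos(z)/(2.85*sin(z)^2 - 0.18*sin(z) + 0.07)^2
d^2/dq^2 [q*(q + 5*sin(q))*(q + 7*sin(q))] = -12*q^2*sin(q) + 48*q*cos(q) + 70*q*cos(2*q) + 6*q + 24*sin(q) + 70*sin(2*q)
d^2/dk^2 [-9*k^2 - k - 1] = -18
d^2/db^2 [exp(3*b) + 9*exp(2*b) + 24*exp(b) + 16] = (9*exp(2*b) + 36*exp(b) + 24)*exp(b)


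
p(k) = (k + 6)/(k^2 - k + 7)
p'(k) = (1 - 2*k)*(k + 6)/(k^2 - k + 7)^2 + 1/(k^2 - k + 7)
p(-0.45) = 0.73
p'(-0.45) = 0.31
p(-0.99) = 0.56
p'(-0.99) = 0.30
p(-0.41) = 0.74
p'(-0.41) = 0.31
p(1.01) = 1.00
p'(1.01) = -0.00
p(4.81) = 0.43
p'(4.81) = -0.11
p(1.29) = 0.99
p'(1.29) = -0.08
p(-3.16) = 0.14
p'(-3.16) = 0.10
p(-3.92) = 0.08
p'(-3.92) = 0.06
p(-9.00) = -0.03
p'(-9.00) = 0.00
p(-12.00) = -0.04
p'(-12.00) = 0.00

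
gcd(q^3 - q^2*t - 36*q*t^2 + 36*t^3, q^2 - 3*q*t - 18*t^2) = q - 6*t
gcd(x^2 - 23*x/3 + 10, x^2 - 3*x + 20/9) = x - 5/3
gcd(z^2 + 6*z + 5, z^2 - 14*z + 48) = 1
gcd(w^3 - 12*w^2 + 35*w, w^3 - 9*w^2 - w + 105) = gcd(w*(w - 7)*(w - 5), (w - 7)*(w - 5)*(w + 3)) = w^2 - 12*w + 35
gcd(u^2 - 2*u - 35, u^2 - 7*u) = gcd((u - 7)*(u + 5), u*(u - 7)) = u - 7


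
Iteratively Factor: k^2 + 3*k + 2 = (k + 2)*(k + 1)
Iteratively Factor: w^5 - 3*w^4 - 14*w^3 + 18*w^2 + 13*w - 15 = (w - 1)*(w^4 - 2*w^3 - 16*w^2 + 2*w + 15) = (w - 5)*(w - 1)*(w^3 + 3*w^2 - w - 3) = (w - 5)*(w - 1)*(w + 3)*(w^2 - 1) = (w - 5)*(w - 1)^2*(w + 3)*(w + 1)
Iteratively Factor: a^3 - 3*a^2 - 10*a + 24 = (a + 3)*(a^2 - 6*a + 8) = (a - 2)*(a + 3)*(a - 4)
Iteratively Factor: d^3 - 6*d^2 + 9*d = (d - 3)*(d^2 - 3*d) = (d - 3)^2*(d)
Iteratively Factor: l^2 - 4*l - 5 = (l - 5)*(l + 1)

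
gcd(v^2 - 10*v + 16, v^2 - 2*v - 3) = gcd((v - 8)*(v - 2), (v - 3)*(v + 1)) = 1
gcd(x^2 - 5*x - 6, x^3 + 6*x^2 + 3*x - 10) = 1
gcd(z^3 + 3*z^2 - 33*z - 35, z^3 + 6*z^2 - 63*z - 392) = z + 7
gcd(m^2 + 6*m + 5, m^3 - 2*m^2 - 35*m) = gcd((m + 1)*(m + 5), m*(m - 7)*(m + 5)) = m + 5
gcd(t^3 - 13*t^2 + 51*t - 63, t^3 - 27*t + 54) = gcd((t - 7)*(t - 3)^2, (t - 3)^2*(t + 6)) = t^2 - 6*t + 9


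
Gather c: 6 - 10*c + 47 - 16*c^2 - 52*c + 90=-16*c^2 - 62*c + 143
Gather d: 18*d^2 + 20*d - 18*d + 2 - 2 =18*d^2 + 2*d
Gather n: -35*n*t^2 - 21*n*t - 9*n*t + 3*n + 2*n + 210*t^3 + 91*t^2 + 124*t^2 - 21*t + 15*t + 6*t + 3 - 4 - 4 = n*(-35*t^2 - 30*t + 5) + 210*t^3 + 215*t^2 - 5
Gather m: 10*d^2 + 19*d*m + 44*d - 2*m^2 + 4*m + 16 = 10*d^2 + 44*d - 2*m^2 + m*(19*d + 4) + 16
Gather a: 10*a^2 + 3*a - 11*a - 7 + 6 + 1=10*a^2 - 8*a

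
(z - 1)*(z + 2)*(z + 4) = z^3 + 5*z^2 + 2*z - 8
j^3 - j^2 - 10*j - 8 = (j - 4)*(j + 1)*(j + 2)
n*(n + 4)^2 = n^3 + 8*n^2 + 16*n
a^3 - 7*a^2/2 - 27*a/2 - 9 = (a - 6)*(a + 1)*(a + 3/2)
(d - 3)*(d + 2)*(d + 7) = d^3 + 6*d^2 - 13*d - 42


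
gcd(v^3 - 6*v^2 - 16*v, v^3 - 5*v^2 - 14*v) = v^2 + 2*v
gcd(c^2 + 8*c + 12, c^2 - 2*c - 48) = c + 6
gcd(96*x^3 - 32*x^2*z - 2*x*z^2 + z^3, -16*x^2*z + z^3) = 4*x - z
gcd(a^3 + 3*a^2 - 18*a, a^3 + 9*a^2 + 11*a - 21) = 1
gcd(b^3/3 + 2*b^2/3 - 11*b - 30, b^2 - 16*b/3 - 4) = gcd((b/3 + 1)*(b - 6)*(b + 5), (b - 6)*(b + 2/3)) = b - 6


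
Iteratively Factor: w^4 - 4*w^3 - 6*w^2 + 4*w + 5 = (w + 1)*(w^3 - 5*w^2 - w + 5) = (w + 1)^2*(w^2 - 6*w + 5) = (w - 1)*(w + 1)^2*(w - 5)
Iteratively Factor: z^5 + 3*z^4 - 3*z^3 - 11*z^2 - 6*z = (z)*(z^4 + 3*z^3 - 3*z^2 - 11*z - 6) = z*(z + 1)*(z^3 + 2*z^2 - 5*z - 6) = z*(z + 1)*(z + 3)*(z^2 - z - 2) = z*(z - 2)*(z + 1)*(z + 3)*(z + 1)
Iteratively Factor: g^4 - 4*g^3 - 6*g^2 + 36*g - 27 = (g - 3)*(g^3 - g^2 - 9*g + 9) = (g - 3)*(g + 3)*(g^2 - 4*g + 3) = (g - 3)^2*(g + 3)*(g - 1)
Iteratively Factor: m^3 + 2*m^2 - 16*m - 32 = (m - 4)*(m^2 + 6*m + 8) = (m - 4)*(m + 4)*(m + 2)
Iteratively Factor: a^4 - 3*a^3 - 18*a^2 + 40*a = (a)*(a^3 - 3*a^2 - 18*a + 40) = a*(a + 4)*(a^2 - 7*a + 10) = a*(a - 5)*(a + 4)*(a - 2)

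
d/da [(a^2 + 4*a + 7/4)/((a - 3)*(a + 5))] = (-4*a^2 - 67*a - 127)/(2*(a^4 + 4*a^3 - 26*a^2 - 60*a + 225))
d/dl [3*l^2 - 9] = 6*l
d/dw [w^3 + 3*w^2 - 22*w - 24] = 3*w^2 + 6*w - 22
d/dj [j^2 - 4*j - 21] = 2*j - 4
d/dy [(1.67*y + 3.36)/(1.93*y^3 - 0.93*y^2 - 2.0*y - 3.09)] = (-6.4462*y^3 - 17.9013*y^2 + 6.2496*y + 1.5597)/(3.7249*y^6 - 3.5898*y^5 - 6.8551*y^4 - 8.2074*y^3 + 9.7474*y^2 + 12.36*y + 9.5481)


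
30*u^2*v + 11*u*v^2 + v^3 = v*(5*u + v)*(6*u + v)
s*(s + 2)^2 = s^3 + 4*s^2 + 4*s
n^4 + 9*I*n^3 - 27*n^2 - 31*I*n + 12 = (n + I)^2*(n + 3*I)*(n + 4*I)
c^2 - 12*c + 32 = (c - 8)*(c - 4)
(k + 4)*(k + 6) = k^2 + 10*k + 24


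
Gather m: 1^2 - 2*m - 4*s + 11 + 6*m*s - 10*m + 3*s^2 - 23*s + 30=m*(6*s - 12) + 3*s^2 - 27*s + 42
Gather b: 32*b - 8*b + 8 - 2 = 24*b + 6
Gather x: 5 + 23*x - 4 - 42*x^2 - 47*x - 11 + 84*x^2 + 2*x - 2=42*x^2 - 22*x - 12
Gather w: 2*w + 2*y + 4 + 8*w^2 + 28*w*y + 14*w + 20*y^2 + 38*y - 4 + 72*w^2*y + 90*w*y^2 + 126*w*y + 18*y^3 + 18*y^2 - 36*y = w^2*(72*y + 8) + w*(90*y^2 + 154*y + 16) + 18*y^3 + 38*y^2 + 4*y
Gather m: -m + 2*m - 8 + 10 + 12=m + 14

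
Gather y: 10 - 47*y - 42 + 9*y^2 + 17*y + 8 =9*y^2 - 30*y - 24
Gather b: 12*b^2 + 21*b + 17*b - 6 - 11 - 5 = 12*b^2 + 38*b - 22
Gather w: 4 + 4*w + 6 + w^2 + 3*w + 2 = w^2 + 7*w + 12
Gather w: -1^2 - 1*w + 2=1 - w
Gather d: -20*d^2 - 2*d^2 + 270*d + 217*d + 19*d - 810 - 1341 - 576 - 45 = -22*d^2 + 506*d - 2772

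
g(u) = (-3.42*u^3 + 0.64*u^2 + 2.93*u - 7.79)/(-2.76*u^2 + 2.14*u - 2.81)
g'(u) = (5.52*u - 2.14)*(-3.42*u^3 + 0.64*u^2 + 2.93*u - 7.79)/(-2.76*u^2 + 2.14*u - 2.81)^2 + (-10.26*u^2 + 1.28*u + 2.93)/(-2.76*u^2 + 2.14*u - 2.81)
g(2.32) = 3.17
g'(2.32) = 1.22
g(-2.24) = -1.27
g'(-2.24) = 1.54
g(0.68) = 2.50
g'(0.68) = -1.17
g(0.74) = 2.43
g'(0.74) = -1.09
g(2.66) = 3.59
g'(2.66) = 1.27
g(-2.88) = -2.22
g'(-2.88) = 1.44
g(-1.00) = 0.86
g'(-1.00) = 1.97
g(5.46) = 7.21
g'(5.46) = 1.28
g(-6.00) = -6.40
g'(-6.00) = 1.29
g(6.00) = 7.90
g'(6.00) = 1.28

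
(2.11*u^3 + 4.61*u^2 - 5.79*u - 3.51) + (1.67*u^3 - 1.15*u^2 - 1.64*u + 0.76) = 3.78*u^3 + 3.46*u^2 - 7.43*u - 2.75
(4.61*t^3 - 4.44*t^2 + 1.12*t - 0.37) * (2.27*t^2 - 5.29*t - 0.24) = 10.4647*t^5 - 34.4657*t^4 + 24.9236*t^3 - 5.6991*t^2 + 1.6885*t + 0.0888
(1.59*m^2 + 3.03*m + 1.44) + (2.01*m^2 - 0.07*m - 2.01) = 3.6*m^2 + 2.96*m - 0.57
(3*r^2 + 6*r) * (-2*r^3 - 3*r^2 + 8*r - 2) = -6*r^5 - 21*r^4 + 6*r^3 + 42*r^2 - 12*r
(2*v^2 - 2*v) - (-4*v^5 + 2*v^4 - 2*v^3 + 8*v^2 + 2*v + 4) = 4*v^5 - 2*v^4 + 2*v^3 - 6*v^2 - 4*v - 4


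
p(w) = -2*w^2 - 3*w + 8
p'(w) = -4*w - 3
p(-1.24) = 8.64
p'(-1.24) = 1.96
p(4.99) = -56.77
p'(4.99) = -22.96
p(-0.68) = 9.12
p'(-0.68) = -0.28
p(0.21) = 7.28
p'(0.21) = -3.84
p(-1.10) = 8.88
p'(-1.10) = 1.40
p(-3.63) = -7.46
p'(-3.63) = 11.52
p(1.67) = -2.59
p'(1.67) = -9.68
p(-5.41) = -34.31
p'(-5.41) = 18.64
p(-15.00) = -397.00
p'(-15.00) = 57.00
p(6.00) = -82.00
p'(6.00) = -27.00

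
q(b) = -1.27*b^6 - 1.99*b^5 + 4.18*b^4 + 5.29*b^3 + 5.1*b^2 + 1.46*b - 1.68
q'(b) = -7.62*b^5 - 9.95*b^4 + 16.72*b^3 + 15.87*b^2 + 10.2*b + 1.46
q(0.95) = 9.78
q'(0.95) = 25.81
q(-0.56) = -1.35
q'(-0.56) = -2.77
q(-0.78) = -0.39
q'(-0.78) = -6.26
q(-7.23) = -132407.91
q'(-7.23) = 117788.42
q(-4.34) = -4284.09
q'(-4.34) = 7092.10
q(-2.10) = 22.40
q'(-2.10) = 12.88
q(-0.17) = -1.80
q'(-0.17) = 0.10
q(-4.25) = -3682.88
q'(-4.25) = 6280.75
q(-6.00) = -39331.08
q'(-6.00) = 43257.98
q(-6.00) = -39331.08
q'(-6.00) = 43257.98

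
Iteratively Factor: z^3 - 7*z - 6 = (z + 1)*(z^2 - z - 6) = (z + 1)*(z + 2)*(z - 3)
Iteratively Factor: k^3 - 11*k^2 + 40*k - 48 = (k - 4)*(k^2 - 7*k + 12) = (k - 4)^2*(k - 3)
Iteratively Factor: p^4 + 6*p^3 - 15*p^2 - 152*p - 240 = (p + 3)*(p^3 + 3*p^2 - 24*p - 80) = (p + 3)*(p + 4)*(p^2 - p - 20) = (p - 5)*(p + 3)*(p + 4)*(p + 4)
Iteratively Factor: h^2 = (h)*(h)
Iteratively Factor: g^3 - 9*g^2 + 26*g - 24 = (g - 3)*(g^2 - 6*g + 8) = (g - 3)*(g - 2)*(g - 4)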